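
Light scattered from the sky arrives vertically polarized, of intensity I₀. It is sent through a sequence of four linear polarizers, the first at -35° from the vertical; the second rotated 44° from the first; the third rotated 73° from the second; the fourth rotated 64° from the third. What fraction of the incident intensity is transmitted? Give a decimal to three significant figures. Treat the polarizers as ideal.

By Malus's law, I₁ = I₀ cos²(-35° − 0°) = I₀ cos²(35°) = 0.671 I₀.
I₂ = I₁ cos²(44°) = 0.671 · 0.5174 I₀ = 0.3472 I₀.
I₃ = I₂ cos²(73°) = 0.3472 · 0.08548 I₀ = 0.02968 I₀.
I₄ = I₃ cos²(64°) = 0.02968 · 0.1922 I₀ = 0.005704 I₀.
Transmitted fraction = 0.005704.

≈ 0.00570 I₀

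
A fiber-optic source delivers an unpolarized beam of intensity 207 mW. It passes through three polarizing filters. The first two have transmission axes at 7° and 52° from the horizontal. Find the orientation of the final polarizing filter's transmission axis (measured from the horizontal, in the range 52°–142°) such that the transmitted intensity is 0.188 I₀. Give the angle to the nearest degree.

Unpolarized light through the first polarizer → I₁ = ½ I₀, now polarized at 7°.
I₂ = I₁ cos²(52° − 7°) = 0.5 I₀ · cos²(45°) = 0.25 I₀.
Need I₃/I₀ = 0.188, so cos²(θ − 52°) = 0.188 / 0.25 = 0.752.
θ − 52° = arccos(√0.752) = 29.9°, giving θ ≈ 52 + 29.9 = 81.9°.

θ ≈ 82°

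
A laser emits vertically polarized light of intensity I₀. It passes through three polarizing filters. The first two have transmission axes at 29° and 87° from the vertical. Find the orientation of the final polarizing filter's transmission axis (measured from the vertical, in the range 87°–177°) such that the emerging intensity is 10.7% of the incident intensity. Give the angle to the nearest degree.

θ ≈ 132°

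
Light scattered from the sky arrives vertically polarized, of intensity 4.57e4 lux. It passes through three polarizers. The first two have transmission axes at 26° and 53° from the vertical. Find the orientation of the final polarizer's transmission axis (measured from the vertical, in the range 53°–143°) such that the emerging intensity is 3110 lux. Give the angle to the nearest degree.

By Malus's law, I₁ = I₀ cos²(26° − 0°) = I₀ cos²(26°) = 0.8078 I₀.
I₂ = I₁ cos²(53° − 26°) = 0.8078 I₀ · cos²(27°) = 0.6413 I₀.
Target fraction: 3110 / 4.57e4 lux = 0.06805 of I₀.
Need I₃/I₀ = 0.06805, so cos²(θ − 53°) = 0.06805 / 0.6413 = 0.1061.
θ − 53° = arccos(√0.1061) = 71.0°, giving θ ≈ 53 + 71.0 = 124.0°.

θ ≈ 124°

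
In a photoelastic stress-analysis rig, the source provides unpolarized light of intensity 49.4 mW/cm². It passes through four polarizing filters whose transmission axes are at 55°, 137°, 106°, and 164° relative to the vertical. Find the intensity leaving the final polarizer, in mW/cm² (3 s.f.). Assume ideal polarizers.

Unpolarized light through the first polarizer → I₁ = 49.4 mW/cm²/2 = 24.7 mW/cm², polarized at 55°.
I₂ = I₁ · cos²(82°) = 24.7 · 0.01937 = 0.4784 mW/cm².
I₃ = I₂ · cos²(31°) = 0.4784 · 0.7347 = 0.3515 mW/cm².
I₄ = I₃ · cos²(58°) = 0.3515 · 0.2808 = 0.09871 mW/cm².

I ≈ 0.0987 mW/cm²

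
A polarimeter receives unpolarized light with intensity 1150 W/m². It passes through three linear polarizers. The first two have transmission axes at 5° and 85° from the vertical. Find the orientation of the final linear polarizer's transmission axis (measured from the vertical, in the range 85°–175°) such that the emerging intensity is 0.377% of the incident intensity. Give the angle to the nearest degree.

θ ≈ 145°

Unpolarized light through the first polarizer → I₁ = ½ I₀, now polarized at 5°.
I₂ = I₁ cos²(85° − 5°) = 0.5 I₀ · cos²(80°) = 0.01508 I₀.
Need I₃/I₀ = 0.00377, so cos²(θ − 85°) = 0.00377 / 0.01508 = 0.2501.
θ − 85° = arccos(√0.2501) = 60.0°, giving θ ≈ 85 + 60.0 = 145.0°.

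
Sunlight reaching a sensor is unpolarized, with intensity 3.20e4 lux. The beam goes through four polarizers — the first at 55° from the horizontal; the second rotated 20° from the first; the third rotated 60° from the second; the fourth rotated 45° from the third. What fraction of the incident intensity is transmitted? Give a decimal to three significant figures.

Unpolarized light through the first polarizer → I₁ = 3.20e4 lux/2 = 1.6e+04 lux, polarized at 55°.
I₂ = I₁ · cos²(20°) = 1.6e+04 · 0.883 = 1.413e+04 lux.
I₃ = I₂ · cos²(60°) = 1.413e+04 · 0.25 = 3532 lux.
I₄ = I₃ · cos²(45°) = 3532 · 0.5 = 1766 lux.
Transmitted fraction = 0.05519.

I/I₀ ≈ 0.0552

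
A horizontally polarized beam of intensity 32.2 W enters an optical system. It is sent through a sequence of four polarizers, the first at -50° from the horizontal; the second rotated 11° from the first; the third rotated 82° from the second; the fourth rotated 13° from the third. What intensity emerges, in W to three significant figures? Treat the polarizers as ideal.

By Malus's law, I₁ = 32.2 W · cos²(50°) = 13.3 W.
I₂ = I₁ · cos²(11°) = 13.3 · 0.9636 = 12.82 W.
I₃ = I₂ · cos²(82°) = 12.82 · 0.01937 = 0.2483 W.
I₄ = I₃ · cos²(13°) = 0.2483 · 0.9494 = 0.2357 W.

I ≈ 0.236 W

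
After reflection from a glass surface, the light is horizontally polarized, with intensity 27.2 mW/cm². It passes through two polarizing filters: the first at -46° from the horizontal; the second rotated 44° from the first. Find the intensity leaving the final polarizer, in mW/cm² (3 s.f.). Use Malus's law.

By Malus's law, I₁ = 27.2 mW/cm² · cos²(46°) = 13.13 mW/cm².
I₂ = I₁ · cos²(44°) = 13.13 · 0.5174 = 6.792 mW/cm².

I ≈ 6.79 mW/cm²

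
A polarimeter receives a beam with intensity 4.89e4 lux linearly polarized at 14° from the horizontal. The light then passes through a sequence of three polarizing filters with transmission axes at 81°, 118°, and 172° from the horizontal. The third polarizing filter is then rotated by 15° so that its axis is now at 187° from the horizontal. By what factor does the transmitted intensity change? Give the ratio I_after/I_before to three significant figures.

I_new/I_old ≈ 0.372

Before rotation:
I₁ = I₀ cos²(81° − 14°) = I₀ cos²(67°) = 0.1527 I₀.
I₂ = I₁ cos²(118° − 81°) = 0.1527 I₀ · cos²(37°) = 0.09738 I₀.
I₃ = I₂ cos²(172° − 118°) = 0.09738 I₀ · cos²(54°) = 0.03364 I₀.
After rotation:
I₁ = I₀ cos²(81° − 14°) = I₀ cos²(67°) = 0.1527 I₀.
I₂ = I₁ cos²(118° − 81°) = 0.1527 I₀ · cos²(37°) = 0.09738 I₀.
I₃ = I₂ cos²(187° − 118°) = 0.09738 I₀ · cos²(69°) = 0.01251 I₀.
Ratio = 0.01251 / 0.03364 = 0.3717.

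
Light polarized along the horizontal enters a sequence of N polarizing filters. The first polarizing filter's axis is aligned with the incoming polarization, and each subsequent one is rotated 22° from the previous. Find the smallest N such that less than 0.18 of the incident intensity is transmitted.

First polarizer is aligned with the polarization: full transmission.
Each further stage multiplies by cos²(22°) = 0.8597.
After N polarizers: T = 0.8597^(N−1). Require T < 0.18 ⇒ N−1 > ln(0.18)/ln(0.8597) = 11.34, so N−1 ≥ 12 and N = 13.
Check: N=13 gives T = 0.1629 < 0.18; N=12 gives T = 0.1895.

N = 13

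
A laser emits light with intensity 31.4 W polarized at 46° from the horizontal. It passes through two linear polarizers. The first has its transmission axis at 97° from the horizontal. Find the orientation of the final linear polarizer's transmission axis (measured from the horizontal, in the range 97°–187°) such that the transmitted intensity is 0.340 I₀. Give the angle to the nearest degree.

By Malus's law, I₁ = I₀ cos²(97° − 46°) = I₀ cos²(51°) = 0.396 I₀.
Need I₂/I₀ = 0.34, so cos²(θ − 97°) = 0.34 / 0.396 = 0.8585.
θ − 97° = arccos(√0.8585) = 22.1°, giving θ ≈ 97 + 22.1 = 119.1°.

θ ≈ 119°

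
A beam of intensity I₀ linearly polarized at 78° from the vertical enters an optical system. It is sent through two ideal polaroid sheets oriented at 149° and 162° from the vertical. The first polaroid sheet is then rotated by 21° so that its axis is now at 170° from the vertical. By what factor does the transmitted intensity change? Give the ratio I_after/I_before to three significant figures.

I_new/I_old ≈ 0.0119

Before rotation:
I₁ = I₀ cos²(149° − 78°) = I₀ cos²(71°) = 0.106 I₀.
I₂ = I₁ cos²(162° − 149°) = 0.106 I₀ · cos²(13°) = 0.1006 I₀.
After rotation:
I₁ = I₀ cos²(170° − 78°) = I₀ cos²(88°) = 0.001218 I₀.
I₂ = I₁ cos²(162° − 170°) = 0.001218 I₀ · cos²(8°) = 0.001194 I₀.
Ratio = 0.001194 / 0.1006 = 0.01187.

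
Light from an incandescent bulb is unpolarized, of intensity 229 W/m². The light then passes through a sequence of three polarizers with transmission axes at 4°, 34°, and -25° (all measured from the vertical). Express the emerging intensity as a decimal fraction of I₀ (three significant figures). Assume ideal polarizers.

Unpolarized light through the first polarizer → I₁ = 229 W/m²/2 = 114.5 W/m², polarized at 4°.
I₂ = I₁ · cos²(30°) = 114.5 · 0.75 = 85.88 W/m².
I₃ = I₂ · cos²(59°) = 85.88 · 0.2653 = 22.78 W/m².
Transmitted fraction = 0.09947.

I/I₀ ≈ 0.0995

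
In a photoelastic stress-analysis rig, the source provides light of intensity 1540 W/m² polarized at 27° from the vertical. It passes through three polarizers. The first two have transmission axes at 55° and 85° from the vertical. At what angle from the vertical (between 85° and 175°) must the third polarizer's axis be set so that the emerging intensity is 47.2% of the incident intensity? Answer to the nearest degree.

θ ≈ 111°

By Malus's law, I₁ = I₀ cos²(55° − 27°) = I₀ cos²(28°) = 0.7796 I₀.
I₂ = I₁ cos²(85° − 55°) = 0.7796 I₀ · cos²(30°) = 0.5847 I₀.
Need I₃/I₀ = 0.472, so cos²(θ − 85°) = 0.472 / 0.5847 = 0.8073.
θ − 85° = arccos(√0.8073) = 26.0°, giving θ ≈ 85 + 26.0 = 111.0°.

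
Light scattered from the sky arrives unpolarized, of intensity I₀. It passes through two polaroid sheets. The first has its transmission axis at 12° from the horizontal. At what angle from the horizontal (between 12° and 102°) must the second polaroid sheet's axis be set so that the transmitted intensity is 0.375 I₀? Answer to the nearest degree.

θ ≈ 42°

Unpolarized light through the first polarizer → I₁ = ½ I₀, now polarized at 12°.
Need I₂/I₀ = 0.375, so cos²(θ − 12°) = 0.375 / 0.5 = 0.75.
θ − 12° = arccos(√0.75) = 30.0°, giving θ ≈ 12 + 30.0 = 42.0°.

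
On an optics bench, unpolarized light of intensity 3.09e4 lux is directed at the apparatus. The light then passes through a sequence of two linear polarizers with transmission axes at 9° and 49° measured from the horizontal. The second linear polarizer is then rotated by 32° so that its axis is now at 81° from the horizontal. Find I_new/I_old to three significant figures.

Before rotation:
Unpolarized light through the first polarizer → I₁ = ½ I₀, now polarized at 9°.
I₂ = I₁ cos²(49° − 9°) = 0.5 I₀ · cos²(40°) = 0.2934 I₀.
After rotation:
Unpolarized light through the first polarizer → I₁ = ½ I₀, now polarized at 9°.
I₂ = I₁ cos²(81° − 9°) = 0.5 I₀ · cos²(72°) = 0.04775 I₀.
Ratio = 0.04775 / 0.2934 = 0.1627.

I_new/I_old ≈ 0.163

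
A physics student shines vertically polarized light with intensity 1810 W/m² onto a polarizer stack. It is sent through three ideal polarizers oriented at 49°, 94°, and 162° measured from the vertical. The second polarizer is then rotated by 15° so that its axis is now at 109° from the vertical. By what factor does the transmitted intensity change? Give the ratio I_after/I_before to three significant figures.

I_new/I_old ≈ 1.29

Before rotation:
I₁ = I₀ cos²(49° − 0°) = I₀ cos²(49°) = 0.4304 I₀.
I₂ = I₁ cos²(94° − 49°) = 0.4304 I₀ · cos²(45°) = 0.2152 I₀.
I₃ = I₂ cos²(162° − 94°) = 0.2152 I₀ · cos²(68°) = 0.0302 I₀.
After rotation:
I₁ = I₀ cos²(49° − 0°) = I₀ cos²(49°) = 0.4304 I₀.
I₂ = I₁ cos²(109° − 49°) = 0.4304 I₀ · cos²(60°) = 0.1076 I₀.
I₃ = I₂ cos²(162° − 109°) = 0.1076 I₀ · cos²(53°) = 0.03897 I₀.
Ratio = 0.03897 / 0.0302 = 1.29.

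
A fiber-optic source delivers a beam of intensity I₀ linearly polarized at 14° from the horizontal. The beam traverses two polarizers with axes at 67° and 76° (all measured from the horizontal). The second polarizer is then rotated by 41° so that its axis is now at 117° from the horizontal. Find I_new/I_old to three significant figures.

Before rotation:
By Malus's law, I₁ = I₀ cos²(67° − 14°) = I₀ cos²(53°) = 0.3622 I₀.
I₂ = I₁ cos²(76° − 67°) = 0.3622 I₀ · cos²(9°) = 0.3533 I₀.
After rotation:
I₁ = I₀ cos²(67° − 14°) = I₀ cos²(53°) = 0.3622 I₀.
I₂ = I₁ cos²(117° − 67°) = 0.3622 I₀ · cos²(50°) = 0.1496 I₀.
Ratio = 0.1496 / 0.3533 = 0.4235.

I_new/I_old ≈ 0.424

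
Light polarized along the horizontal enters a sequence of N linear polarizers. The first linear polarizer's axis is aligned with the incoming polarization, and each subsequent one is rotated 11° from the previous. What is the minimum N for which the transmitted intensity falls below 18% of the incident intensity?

N = 48

First polarizer is aligned with the polarization: full transmission.
Each further stage multiplies by cos²(11°) = 0.9636.
After N polarizers: T = 0.9636^(N−1). Require T < 0.18 ⇒ N−1 > ln(0.18)/ln(0.9636) = 46.24, so N−1 ≥ 47 and N = 48.
Check: N=48 gives T = 0.175 < 0.18; N=47 gives T = 0.1816.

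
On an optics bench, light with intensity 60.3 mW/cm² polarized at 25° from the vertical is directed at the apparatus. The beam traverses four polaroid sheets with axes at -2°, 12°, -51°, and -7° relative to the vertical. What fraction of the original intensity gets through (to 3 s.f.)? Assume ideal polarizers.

I₁ = 60.3 mW/cm² · cos²(27°) = 47.87 mW/cm².
I₂ = I₁ · cos²(14°) = 47.87 · 0.9415 = 45.07 mW/cm².
I₃ = I₂ · cos²(63°) = 45.07 · 0.2061 = 9.289 mW/cm².
I₄ = I₃ · cos²(44°) = 9.289 · 0.5174 = 4.807 mW/cm².
Transmitted fraction = 0.07971.

I/I₀ ≈ 0.0797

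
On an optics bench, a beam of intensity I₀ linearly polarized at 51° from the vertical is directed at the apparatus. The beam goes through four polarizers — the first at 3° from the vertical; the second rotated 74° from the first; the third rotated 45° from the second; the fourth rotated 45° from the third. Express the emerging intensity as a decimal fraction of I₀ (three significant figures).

I₁ = I₀ cos²(3° − 51°) = I₀ cos²(48°) = 0.4477 I₀.
I₂ = I₁ cos²(74°) = 0.4477 · 0.07598 I₀ = 0.03402 I₀.
I₃ = I₂ cos²(45°) = 0.03402 · 0.5 I₀ = 0.01701 I₀.
I₄ = I₃ cos²(45°) = 0.01701 · 0.5 I₀ = 0.008504 I₀.
Transmitted fraction = 0.008504.

≈ 0.00850 I₀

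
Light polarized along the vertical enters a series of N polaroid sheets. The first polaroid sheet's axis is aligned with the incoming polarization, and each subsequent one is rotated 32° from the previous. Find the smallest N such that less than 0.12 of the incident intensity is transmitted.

First polarizer is aligned with the polarization: full transmission.
Each further stage multiplies by cos²(32°) = 0.7192.
After N polarizers: T = 0.7192^(N−1). Require T < 0.12 ⇒ N−1 > ln(0.12)/ln(0.7192) = 6.43, so N−1 ≥ 7 and N = 8.
Check: N=8 gives T = 0.09951 < 0.12; N=7 gives T = 0.1384.

N = 8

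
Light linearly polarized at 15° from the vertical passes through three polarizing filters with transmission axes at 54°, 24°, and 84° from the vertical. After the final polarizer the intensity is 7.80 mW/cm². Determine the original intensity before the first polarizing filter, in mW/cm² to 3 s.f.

I₁ = I₀ cos²(54° − 15°) = I₀ cos²(39°) = 0.604 I₀.
I₂ = I₁ cos²(24° − 54°) = 0.604 I₀ · cos²(30°) = 0.453 I₀.
I₃ = I₂ cos²(84° − 24°) = 0.453 I₀ · cos²(60°) = 0.1132 I₀.
So 7.80 mW/cm² = 0.1132 I₀, giving I₀ = 7.80/0.1132 = 68.88 mW/cm².

I₀ ≈ 68.9 mW/cm²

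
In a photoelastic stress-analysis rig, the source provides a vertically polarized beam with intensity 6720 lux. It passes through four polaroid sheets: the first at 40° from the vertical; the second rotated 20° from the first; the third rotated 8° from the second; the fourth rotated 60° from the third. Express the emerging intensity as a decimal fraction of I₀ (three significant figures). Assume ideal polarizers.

I/I₀ ≈ 0.127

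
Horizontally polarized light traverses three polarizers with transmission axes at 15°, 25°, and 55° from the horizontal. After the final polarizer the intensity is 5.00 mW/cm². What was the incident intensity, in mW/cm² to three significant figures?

I₁ = I₀ cos²(15° − 0°) = I₀ cos²(15°) = 0.933 I₀.
I₂ = I₁ cos²(25° − 15°) = 0.933 I₀ · cos²(10°) = 0.9049 I₀.
I₃ = I₂ cos²(55° − 25°) = 0.9049 I₀ · cos²(30°) = 0.6787 I₀.
So 5.00 mW/cm² = 0.6787 I₀, giving I₀ = 5.00/0.6787 = 7.367 mW/cm².

I₀ ≈ 7.37 mW/cm²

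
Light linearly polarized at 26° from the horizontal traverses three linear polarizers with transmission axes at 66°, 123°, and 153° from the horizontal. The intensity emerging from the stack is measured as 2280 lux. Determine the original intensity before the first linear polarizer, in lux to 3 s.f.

I₁ = I₀ cos²(66° − 26°) = I₀ cos²(40°) = 0.5868 I₀.
I₂ = I₁ cos²(123° − 66°) = 0.5868 I₀ · cos²(57°) = 0.1741 I₀.
I₃ = I₂ cos²(153° − 123°) = 0.1741 I₀ · cos²(30°) = 0.1306 I₀.
So 2280 lux = 0.1306 I₀, giving I₀ = 2280/0.1306 = 1.746e+04 lux.

I₀ ≈ 1.75e4 lux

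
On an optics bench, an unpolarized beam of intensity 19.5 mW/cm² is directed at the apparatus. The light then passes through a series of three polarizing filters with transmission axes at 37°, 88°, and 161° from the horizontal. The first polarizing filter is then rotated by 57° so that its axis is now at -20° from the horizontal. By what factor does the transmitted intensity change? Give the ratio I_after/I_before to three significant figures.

Before rotation:
Unpolarized light through the first polarizer → I₁ = ½ I₀, now polarized at 37°.
I₂ = I₁ cos²(88° − 37°) = 0.5 I₀ · cos²(51°) = 0.198 I₀.
I₃ = I₂ cos²(161° − 88°) = 0.198 I₀ · cos²(73°) = 0.01693 I₀.
After rotation:
Unpolarized light through the first polarizer → I₁ = ½ I₀, now polarized at -20°.
Angle between axes 1 and 2: 72°. I₂ = 0.5 I₀ · cos²(72°) = 0.04775 I₀.
I₃ = I₂ cos²(161° − 88°) = 0.04775 I₀ · cos²(73°) = 0.004081 I₀.
Ratio = 0.004081 / 0.01693 = 0.2411.

I_new/I_old ≈ 0.241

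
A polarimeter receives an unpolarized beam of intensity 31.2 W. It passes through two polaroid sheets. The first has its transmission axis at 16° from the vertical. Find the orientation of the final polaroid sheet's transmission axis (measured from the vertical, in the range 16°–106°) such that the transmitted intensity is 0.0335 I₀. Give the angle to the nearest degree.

Unpolarized light through the first polarizer → I₁ = ½ I₀, now polarized at 16°.
Need I₂/I₀ = 0.0335, so cos²(θ − 16°) = 0.0335 / 0.5 = 0.067.
θ − 16° = arccos(√0.067) = 75.0°, giving θ ≈ 16 + 75.0 = 91.0°.

θ ≈ 91°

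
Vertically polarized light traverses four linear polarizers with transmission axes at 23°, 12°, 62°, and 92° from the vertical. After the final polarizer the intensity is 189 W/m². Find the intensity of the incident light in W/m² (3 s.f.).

I₁ = I₀ cos²(23° − 0°) = I₀ cos²(23°) = 0.8473 I₀.
I₂ = I₁ cos²(12° − 23°) = 0.8473 I₀ · cos²(11°) = 0.8165 I₀.
I₃ = I₂ cos²(62° − 12°) = 0.8165 I₀ · cos²(50°) = 0.3373 I₀.
I₄ = I₃ cos²(92° − 62°) = 0.3373 I₀ · cos²(30°) = 0.253 I₀.
So 189 W/m² = 0.253 I₀, giving I₀ = 189/0.253 = 747 W/m².

I₀ ≈ 747 W/m²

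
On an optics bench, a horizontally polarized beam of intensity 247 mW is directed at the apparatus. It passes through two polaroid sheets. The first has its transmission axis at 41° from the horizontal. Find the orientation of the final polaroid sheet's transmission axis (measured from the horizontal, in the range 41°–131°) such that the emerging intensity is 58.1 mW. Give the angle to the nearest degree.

I₁ = I₀ cos²(41° − 0°) = I₀ cos²(41°) = 0.5696 I₀.
Target fraction: 58.1 / 247 mW = 0.2352 of I₀.
Need I₂/I₀ = 0.2352, so cos²(θ − 41°) = 0.2352 / 0.5696 = 0.413.
θ − 41° = arccos(√0.413) = 50.0°, giving θ ≈ 41 + 50.0 = 91.0°.

θ ≈ 91°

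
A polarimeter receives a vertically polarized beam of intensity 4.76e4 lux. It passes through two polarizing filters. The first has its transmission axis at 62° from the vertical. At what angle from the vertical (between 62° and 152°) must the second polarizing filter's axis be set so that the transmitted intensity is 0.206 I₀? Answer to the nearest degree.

θ ≈ 77°

I₁ = I₀ cos²(62° − 0°) = I₀ cos²(62°) = 0.2204 I₀.
Need I₂/I₀ = 0.206, so cos²(θ − 62°) = 0.206 / 0.2204 = 0.9346.
θ − 62° = arccos(√0.9346) = 14.8°, giving θ ≈ 62 + 14.8 = 76.8°.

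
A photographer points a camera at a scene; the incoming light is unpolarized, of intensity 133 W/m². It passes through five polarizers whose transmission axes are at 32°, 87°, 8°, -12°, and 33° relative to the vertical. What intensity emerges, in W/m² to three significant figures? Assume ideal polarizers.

I ≈ 0.352 W/m²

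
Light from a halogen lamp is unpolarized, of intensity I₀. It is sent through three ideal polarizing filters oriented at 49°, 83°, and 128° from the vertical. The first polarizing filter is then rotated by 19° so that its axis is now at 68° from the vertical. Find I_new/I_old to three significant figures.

I_new/I_old ≈ 1.36

Before rotation:
Unpolarized light through the first polarizer → I₁ = ½ I₀, now polarized at 49°.
I₂ = I₁ cos²(83° − 49°) = 0.5 I₀ · cos²(34°) = 0.3437 I₀.
I₃ = I₂ cos²(128° − 83°) = 0.3437 I₀ · cos²(45°) = 0.1718 I₀.
After rotation:
Unpolarized light through the first polarizer → I₁ = ½ I₀, now polarized at 68°.
I₂ = I₁ cos²(83° − 68°) = 0.5 I₀ · cos²(15°) = 0.4665 I₀.
I₃ = I₂ cos²(128° − 83°) = 0.4665 I₀ · cos²(45°) = 0.2333 I₀.
Ratio = 0.2333 / 0.1718 = 1.357.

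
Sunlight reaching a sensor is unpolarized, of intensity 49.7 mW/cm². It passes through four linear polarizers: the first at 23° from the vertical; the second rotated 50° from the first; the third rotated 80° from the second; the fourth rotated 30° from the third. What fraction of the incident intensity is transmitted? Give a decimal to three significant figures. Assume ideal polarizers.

I/I₀ ≈ 0.00467

Unpolarized light through the first polarizer → I₁ = 49.7 mW/cm²/2 = 24.85 mW/cm², polarized at 23°.
I₂ = I₁ · cos²(50°) = 24.85 · 0.4132 = 10.27 mW/cm².
I₃ = I₂ · cos²(80°) = 10.27 · 0.03015 = 0.3096 mW/cm².
I₄ = I₃ · cos²(30°) = 0.3096 · 0.75 = 0.2322 mW/cm².
Transmitted fraction = 0.004672.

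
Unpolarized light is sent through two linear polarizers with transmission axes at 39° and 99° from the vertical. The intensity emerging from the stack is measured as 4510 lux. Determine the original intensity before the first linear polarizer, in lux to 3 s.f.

Unpolarized light through the first polarizer → I₁ = ½ I₀, now polarized at 39°.
I₂ = I₁ cos²(99° − 39°) = 0.5 I₀ · cos²(60°) = 0.125 I₀.
So 4510 lux = 0.125 I₀, giving I₀ = 4510/0.125 = 3.608e+04 lux.

I₀ ≈ 3.61e4 lux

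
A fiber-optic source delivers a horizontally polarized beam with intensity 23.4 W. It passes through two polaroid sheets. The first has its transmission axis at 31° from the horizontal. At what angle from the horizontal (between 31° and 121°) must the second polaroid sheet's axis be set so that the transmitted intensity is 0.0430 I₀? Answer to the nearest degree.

θ ≈ 107°

By Malus's law, I₁ = I₀ cos²(31° − 0°) = I₀ cos²(31°) = 0.7347 I₀.
Need I₂/I₀ = 0.043, so cos²(θ − 31°) = 0.043 / 0.7347 = 0.05852.
θ − 31° = arccos(√0.05852) = 76.0°, giving θ ≈ 31 + 76.0 = 107.0°.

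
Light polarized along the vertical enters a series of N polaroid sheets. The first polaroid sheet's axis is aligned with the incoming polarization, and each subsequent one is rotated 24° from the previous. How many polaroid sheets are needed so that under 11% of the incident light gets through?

N = 14

First polarizer is aligned with the polarization: full transmission.
Each further stage multiplies by cos²(24°) = 0.8346.
After N polarizers: T = 0.8346^(N−1). Require T < 0.11 ⇒ N−1 > ln(0.11)/ln(0.8346) = 12.21, so N−1 ≥ 13 and N = 14.
Check: N=14 gives T = 0.09528 < 0.11; N=13 gives T = 0.1142.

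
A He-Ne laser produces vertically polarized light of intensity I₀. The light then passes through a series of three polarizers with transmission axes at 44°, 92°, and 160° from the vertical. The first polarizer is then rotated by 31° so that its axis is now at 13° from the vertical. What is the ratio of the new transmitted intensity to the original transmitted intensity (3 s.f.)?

Before rotation:
I₁ = I₀ cos²(44° − 0°) = I₀ cos²(44°) = 0.5174 I₀.
I₂ = I₁ cos²(92° − 44°) = 0.5174 I₀ · cos²(48°) = 0.2317 I₀.
I₃ = I₂ cos²(160° − 92°) = 0.2317 I₀ · cos²(68°) = 0.03251 I₀.
After rotation:
I₁ = I₀ cos²(13° − 0°) = I₀ cos²(13°) = 0.9494 I₀.
I₂ = I₁ cos²(92° − 13°) = 0.9494 I₀ · cos²(79°) = 0.03457 I₀.
I₃ = I₂ cos²(160° − 92°) = 0.03457 I₀ · cos²(68°) = 0.004851 I₀.
Ratio = 0.004851 / 0.03251 = 0.1492.

I_new/I_old ≈ 0.149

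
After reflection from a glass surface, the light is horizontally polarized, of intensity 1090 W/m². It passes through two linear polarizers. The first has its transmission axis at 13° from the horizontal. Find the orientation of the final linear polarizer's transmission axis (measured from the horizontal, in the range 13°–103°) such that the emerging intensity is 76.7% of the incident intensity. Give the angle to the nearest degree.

θ ≈ 39°

I₁ = I₀ cos²(13° − 0°) = I₀ cos²(13°) = 0.9494 I₀.
Need I₂/I₀ = 0.767, so cos²(θ − 13°) = 0.767 / 0.9494 = 0.8079.
θ − 13° = arccos(√0.8079) = 26.0°, giving θ ≈ 13 + 26.0 = 39.0°.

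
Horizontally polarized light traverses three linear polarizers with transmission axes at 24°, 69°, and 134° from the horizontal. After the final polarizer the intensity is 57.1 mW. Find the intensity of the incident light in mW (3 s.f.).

I₁ = I₀ cos²(24° − 0°) = I₀ cos²(24°) = 0.8346 I₀.
I₂ = I₁ cos²(69° − 24°) = 0.8346 I₀ · cos²(45°) = 0.4173 I₀.
I₃ = I₂ cos²(134° − 69°) = 0.4173 I₀ · cos²(65°) = 0.07453 I₀.
So 57.1 mW = 0.07453 I₀, giving I₀ = 57.1/0.07453 = 766.1 mW.

I₀ ≈ 766 mW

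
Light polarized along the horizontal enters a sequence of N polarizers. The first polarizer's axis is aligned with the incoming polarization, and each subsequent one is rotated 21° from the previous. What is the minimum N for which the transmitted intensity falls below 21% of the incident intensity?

First polarizer is aligned with the polarization: full transmission.
Each further stage multiplies by cos²(21°) = 0.8716.
After N polarizers: T = 0.8716^(N−1). Require T < 0.21 ⇒ N−1 > ln(0.21)/ln(0.8716) = 11.35, so N−1 ≥ 12 and N = 13.
Check: N=13 gives T = 0.1922 < 0.21; N=12 gives T = 0.2205.

N = 13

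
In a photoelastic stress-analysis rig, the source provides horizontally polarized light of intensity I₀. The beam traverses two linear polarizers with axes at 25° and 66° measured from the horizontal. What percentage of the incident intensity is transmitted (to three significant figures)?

≈ 46.8%

I₁ = I₀ cos²(25° − 0°) = I₀ cos²(25°) = 0.8214 I₀.
I₂ = I₁ cos²(66° − 25°) = 0.8214 I₀ · cos²(41°) = 0.4679 I₀.
That is 46.79% of the incident intensity.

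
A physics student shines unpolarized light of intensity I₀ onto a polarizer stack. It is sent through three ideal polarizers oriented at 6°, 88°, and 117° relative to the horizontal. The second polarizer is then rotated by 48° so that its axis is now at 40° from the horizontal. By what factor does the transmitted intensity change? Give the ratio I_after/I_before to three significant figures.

I_new/I_old ≈ 2.35

Before rotation:
Unpolarized light through the first polarizer → I₁ = ½ I₀, now polarized at 6°.
I₂ = I₁ cos²(88° − 6°) = 0.5 I₀ · cos²(82°) = 0.009685 I₀.
I₃ = I₂ cos²(117° − 88°) = 0.009685 I₀ · cos²(29°) = 0.007408 I₀.
After rotation:
Unpolarized light through the first polarizer → I₁ = ½ I₀, now polarized at 6°.
I₂ = I₁ cos²(40° − 6°) = 0.5 I₀ · cos²(34°) = 0.3437 I₀.
I₃ = I₂ cos²(117° − 40°) = 0.3437 I₀ · cos²(77°) = 0.01739 I₀.
Ratio = 0.01739 / 0.007408 = 2.347.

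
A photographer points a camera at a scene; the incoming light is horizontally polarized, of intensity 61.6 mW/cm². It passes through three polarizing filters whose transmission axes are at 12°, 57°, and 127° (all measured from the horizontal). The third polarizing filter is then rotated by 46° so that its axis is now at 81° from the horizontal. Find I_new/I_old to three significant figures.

Before rotation:
I₁ = I₀ cos²(12° − 0°) = I₀ cos²(12°) = 0.9568 I₀.
I₂ = I₁ cos²(57° − 12°) = 0.9568 I₀ · cos²(45°) = 0.4784 I₀.
I₃ = I₂ cos²(127° − 57°) = 0.4784 I₀ · cos²(70°) = 0.05596 I₀.
After rotation:
I₁ = I₀ cos²(12° − 0°) = I₀ cos²(12°) = 0.9568 I₀.
I₂ = I₁ cos²(57° − 12°) = 0.9568 I₀ · cos²(45°) = 0.4784 I₀.
I₃ = I₂ cos²(81° − 57°) = 0.4784 I₀ · cos²(24°) = 0.3992 I₀.
Ratio = 0.3992 / 0.05596 = 7.134.

I_new/I_old ≈ 7.13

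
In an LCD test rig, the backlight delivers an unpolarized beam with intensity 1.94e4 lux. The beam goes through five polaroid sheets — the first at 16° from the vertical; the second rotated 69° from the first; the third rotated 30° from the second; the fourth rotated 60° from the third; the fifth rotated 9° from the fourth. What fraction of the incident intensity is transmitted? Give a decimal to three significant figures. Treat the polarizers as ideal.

I/I₀ ≈ 0.0117

Unpolarized light through the first polarizer → I₁ = 1.94e4 lux/2 = 9700 lux, polarized at 16°.
I₂ = I₁ · cos²(69°) = 9700 · 0.1284 = 1246 lux.
I₃ = I₂ · cos²(30°) = 1246 · 0.75 = 934.3 lux.
I₄ = I₃ · cos²(60°) = 934.3 · 0.25 = 233.6 lux.
I₅ = I₄ · cos²(9°) = 233.6 · 0.9755 = 227.9 lux.
Transmitted fraction = 0.01175.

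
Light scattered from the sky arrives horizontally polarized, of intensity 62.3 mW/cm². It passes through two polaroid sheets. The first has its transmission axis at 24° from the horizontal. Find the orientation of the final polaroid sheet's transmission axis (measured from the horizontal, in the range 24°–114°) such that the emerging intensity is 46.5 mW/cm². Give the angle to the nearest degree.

θ ≈ 43°

I₁ = I₀ cos²(24° − 0°) = I₀ cos²(24°) = 0.8346 I₀.
Target fraction: 46.5 / 62.3 mW/cm² = 0.7464 of I₀.
Need I₂/I₀ = 0.7464, so cos²(θ − 24°) = 0.7464 / 0.8346 = 0.8943.
θ − 24° = arccos(√0.8943) = 19.0°, giving θ ≈ 24 + 19.0 = 43.0°.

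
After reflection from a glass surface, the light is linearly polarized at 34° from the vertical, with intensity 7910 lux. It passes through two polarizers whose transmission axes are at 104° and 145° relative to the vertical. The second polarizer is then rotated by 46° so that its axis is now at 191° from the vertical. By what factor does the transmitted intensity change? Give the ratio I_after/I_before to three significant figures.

I_new/I_old ≈ 0.00481

Before rotation:
I₁ = I₀ cos²(104° − 34°) = I₀ cos²(70°) = 0.117 I₀.
I₂ = I₁ cos²(145° − 104°) = 0.117 I₀ · cos²(41°) = 0.06663 I₀.
After rotation:
I₁ = I₀ cos²(104° − 34°) = I₀ cos²(70°) = 0.117 I₀.
I₂ = I₁ cos²(191° − 104°) = 0.117 I₀ · cos²(87°) = 0.0003204 I₀.
Ratio = 0.0003204 / 0.06663 = 0.004809.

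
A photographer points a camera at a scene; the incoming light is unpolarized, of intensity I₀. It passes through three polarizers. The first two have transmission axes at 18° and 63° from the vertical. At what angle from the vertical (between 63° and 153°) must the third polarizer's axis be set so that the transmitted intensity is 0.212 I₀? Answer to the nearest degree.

θ ≈ 86°

Unpolarized light through the first polarizer → I₁ = ½ I₀, now polarized at 18°.
I₂ = I₁ cos²(63° − 18°) = 0.5 I₀ · cos²(45°) = 0.25 I₀.
Need I₃/I₀ = 0.212, so cos²(θ − 63°) = 0.212 / 0.25 = 0.848.
θ − 63° = arccos(√0.848) = 22.9°, giving θ ≈ 63 + 22.9 = 85.9°.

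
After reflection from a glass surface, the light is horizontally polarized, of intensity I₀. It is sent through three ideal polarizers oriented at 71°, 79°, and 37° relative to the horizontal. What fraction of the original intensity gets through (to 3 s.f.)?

I₁ = I₀ cos²(71° − 0°) = I₀ cos²(71°) = 0.106 I₀.
I₂ = I₁ cos²(79° − 71°) = 0.106 I₀ · cos²(8°) = 0.1039 I₀.
I₃ = I₂ cos²(37° − 79°) = 0.1039 I₀ · cos²(42°) = 0.0574 I₀.
Transmitted fraction = 0.0574.

≈ 0.0574 I₀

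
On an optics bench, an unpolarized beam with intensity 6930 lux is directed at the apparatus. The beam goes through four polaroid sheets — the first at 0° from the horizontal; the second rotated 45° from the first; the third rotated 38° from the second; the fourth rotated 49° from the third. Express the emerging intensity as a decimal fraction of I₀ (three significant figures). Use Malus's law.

Unpolarized light through the first polarizer → I₁ = 6930 lux/2 = 3465 lux, polarized at 0°.
I₂ = I₁ · cos²(45°) = 3465 · 0.5 = 1733 lux.
I₃ = I₂ · cos²(38°) = 1733 · 0.621 = 1076 lux.
I₄ = I₃ · cos²(49°) = 1076 · 0.4304 = 463 lux.
Transmitted fraction = 0.06682.

I/I₀ ≈ 0.0668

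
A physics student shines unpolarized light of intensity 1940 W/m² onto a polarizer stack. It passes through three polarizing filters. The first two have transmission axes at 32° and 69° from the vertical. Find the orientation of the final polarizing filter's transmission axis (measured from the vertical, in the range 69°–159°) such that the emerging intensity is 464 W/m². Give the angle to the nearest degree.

Unpolarized light through the first polarizer → I₁ = ½ I₀, now polarized at 32°.
I₂ = I₁ cos²(69° − 32°) = 0.5 I₀ · cos²(37°) = 0.3189 I₀.
Target fraction: 464 / 1940 W/m² = 0.2392 of I₀.
Need I₃/I₀ = 0.2392, so cos²(θ − 69°) = 0.2392 / 0.3189 = 0.75.
θ − 69° = arccos(√0.75) = 30.0°, giving θ ≈ 69 + 30.0 = 99.0°.

θ ≈ 99°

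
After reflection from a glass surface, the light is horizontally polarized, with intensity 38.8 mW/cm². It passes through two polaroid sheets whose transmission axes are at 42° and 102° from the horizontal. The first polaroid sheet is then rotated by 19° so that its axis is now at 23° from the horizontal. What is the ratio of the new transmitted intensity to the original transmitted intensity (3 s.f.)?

Before rotation:
I₁ = I₀ cos²(42° − 0°) = I₀ cos²(42°) = 0.5523 I₀.
I₂ = I₁ cos²(102° − 42°) = 0.5523 I₀ · cos²(60°) = 0.1381 I₀.
After rotation:
I₁ = I₀ cos²(23° − 0°) = I₀ cos²(23°) = 0.8473 I₀.
I₂ = I₁ cos²(102° − 23°) = 0.8473 I₀ · cos²(79°) = 0.03085 I₀.
Ratio = 0.03085 / 0.1381 = 0.2234.

I_new/I_old ≈ 0.223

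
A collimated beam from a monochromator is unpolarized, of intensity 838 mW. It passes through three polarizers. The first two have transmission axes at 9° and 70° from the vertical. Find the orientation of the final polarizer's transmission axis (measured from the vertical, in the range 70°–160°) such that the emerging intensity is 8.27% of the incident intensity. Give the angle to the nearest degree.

Unpolarized light through the first polarizer → I₁ = ½ I₀, now polarized at 9°.
I₂ = I₁ cos²(70° − 9°) = 0.5 I₀ · cos²(61°) = 0.1175 I₀.
Need I₃/I₀ = 0.0827, so cos²(θ − 70°) = 0.0827 / 0.1175 = 0.7037.
θ − 70° = arccos(√0.7037) = 33.0°, giving θ ≈ 70 + 33.0 = 103.0°.

θ ≈ 103°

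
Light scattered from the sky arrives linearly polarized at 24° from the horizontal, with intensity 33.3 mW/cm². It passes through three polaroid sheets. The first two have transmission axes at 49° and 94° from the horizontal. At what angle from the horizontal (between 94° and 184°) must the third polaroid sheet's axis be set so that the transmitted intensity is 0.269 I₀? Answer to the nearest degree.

θ ≈ 130°

I₁ = I₀ cos²(49° − 24°) = I₀ cos²(25°) = 0.8214 I₀.
I₂ = I₁ cos²(94° − 49°) = 0.8214 I₀ · cos²(45°) = 0.4107 I₀.
Need I₃/I₀ = 0.269, so cos²(θ − 94°) = 0.269 / 0.4107 = 0.655.
θ − 94° = arccos(√0.655) = 36.0°, giving θ ≈ 94 + 36.0 = 130.0°.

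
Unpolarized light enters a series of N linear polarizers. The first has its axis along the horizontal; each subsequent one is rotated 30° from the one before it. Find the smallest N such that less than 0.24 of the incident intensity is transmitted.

First polarizer halves the unpolarized light: factor 1/2.
Each further stage multiplies by cos²(30°) = 0.75.
After N polarizers: T = 0.5·0.75^(N−1). Require T < 0.24 ⇒ N−1 > ln(0.24/0.5)/ln(0.75) = 2.55, so N−1 ≥ 3 and N = 4.
Check: N=4 gives T = 0.2109 < 0.24; N=3 gives T = 0.2813.

N = 4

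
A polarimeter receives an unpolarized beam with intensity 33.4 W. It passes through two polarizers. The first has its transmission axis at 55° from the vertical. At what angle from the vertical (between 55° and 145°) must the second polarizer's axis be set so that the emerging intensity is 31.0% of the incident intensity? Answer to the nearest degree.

θ ≈ 93°

Unpolarized light through the first polarizer → I₁ = ½ I₀, now polarized at 55°.
Need I₂/I₀ = 0.31, so cos²(θ − 55°) = 0.31 / 0.5 = 0.62.
θ − 55° = arccos(√0.62) = 38.1°, giving θ ≈ 55 + 38.1 = 93.1°.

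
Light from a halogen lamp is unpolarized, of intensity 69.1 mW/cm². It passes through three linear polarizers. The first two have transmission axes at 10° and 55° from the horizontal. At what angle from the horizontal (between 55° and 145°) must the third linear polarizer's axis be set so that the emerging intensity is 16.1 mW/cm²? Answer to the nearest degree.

Unpolarized light through the first polarizer → I₁ = ½ I₀, now polarized at 10°.
I₂ = I₁ cos²(55° − 10°) = 0.5 I₀ · cos²(45°) = 0.25 I₀.
Target fraction: 16.1 / 69.1 mW/cm² = 0.233 of I₀.
Need I₃/I₀ = 0.233, so cos²(θ − 55°) = 0.233 / 0.25 = 0.932.
θ − 55° = arccos(√0.932) = 15.1°, giving θ ≈ 55 + 15.1 = 70.1°.

θ ≈ 70°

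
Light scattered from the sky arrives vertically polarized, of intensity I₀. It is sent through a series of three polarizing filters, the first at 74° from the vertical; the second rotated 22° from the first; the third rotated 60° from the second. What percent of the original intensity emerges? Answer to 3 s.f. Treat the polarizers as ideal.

By Malus's law, I₁ = I₀ cos²(74° − 0°) = I₀ cos²(74°) = 0.07598 I₀.
I₂ = I₁ cos²(22°) = 0.07598 · 0.8597 I₀ = 0.06531 I₀.
I₃ = I₂ cos²(60°) = 0.06531 · 0.25 I₀ = 0.01633 I₀.
That is 1.633% of the incident intensity.

≈ 1.63%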